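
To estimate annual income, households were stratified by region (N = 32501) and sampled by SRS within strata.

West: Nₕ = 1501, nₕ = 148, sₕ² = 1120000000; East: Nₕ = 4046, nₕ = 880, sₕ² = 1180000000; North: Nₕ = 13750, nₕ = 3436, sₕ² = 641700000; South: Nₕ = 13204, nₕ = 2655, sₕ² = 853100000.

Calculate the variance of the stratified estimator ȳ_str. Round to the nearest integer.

98254

Var(ȳ_str) = Σₕ Wₕ²(1 − fₕ)sₕ²/nₕ with Wₕ = Nₕ/N, N = 32501.
West: Wₕ = 0.04618319; term = 0.04618319²·(1 − 0.09860093)·1120000000/148 = 14549.275.
East: Wₕ = 0.12448848; term = 0.12448848²·(1 − 0.21749876)·1180000000/880 = 16260.829.
North: Wₕ = 0.42306391; term = 0.42306391²·(1 − 0.24989091)·641700000/3436 = 25073.517.
South: Wₕ = 0.40626442; term = 0.40626442²·(1 − 0.20107543)·853100000/2655 = 42370.031.
Sum = 98253.652.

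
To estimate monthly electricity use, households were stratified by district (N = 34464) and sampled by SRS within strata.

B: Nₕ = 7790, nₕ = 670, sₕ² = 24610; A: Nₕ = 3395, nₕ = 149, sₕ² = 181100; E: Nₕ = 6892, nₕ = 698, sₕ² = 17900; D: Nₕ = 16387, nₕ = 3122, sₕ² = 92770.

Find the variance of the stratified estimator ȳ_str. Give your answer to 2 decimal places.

Var(ȳ_str) = Σₕ Wₕ²(1 − fₕ)sₕ²/nₕ with Wₕ = Nₕ/N, N = 34464.
B: Wₕ = 0.22603296; term = 0.22603296²·(1 − 0.08600770)·24610/670 = 1.7152321.
A: Wₕ = 0.09850859; term = 0.09850859²·(1 − 0.04388807)·181100/149 = 11.276884.
E: Wₕ = 0.19997679; term = 0.19997679²·(1 − 0.10127684)·17900/698 = 0.92168541.
D: Wₕ = 0.47548166; term = 0.47548166²·(1 − 0.19051687)·92770/3122 = 5.4381352.
Sum = 19.351937.

19.35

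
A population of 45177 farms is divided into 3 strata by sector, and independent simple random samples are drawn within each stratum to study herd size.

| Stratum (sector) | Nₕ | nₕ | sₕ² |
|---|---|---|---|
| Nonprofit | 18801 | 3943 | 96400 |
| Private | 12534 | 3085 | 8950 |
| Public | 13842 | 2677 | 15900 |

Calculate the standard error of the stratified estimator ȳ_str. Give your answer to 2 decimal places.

1.99

Var(ȳ_str) = Σₕ Wₕ²(1 − fₕ)sₕ²/nₕ with Wₕ = Nₕ/N, N = 45177.
Nonprofit: Wₕ = 0.41616309; term = 0.41616309²·(1 − 0.20972289)·96400/3943 = 3.3462377.
Private: Wₕ = 0.27744206; term = 0.27744206²·(1 − 0.24613052)·8950/3085 = 0.16834826.
Public: Wₕ = 0.30639485; term = 0.30639485²·(1 − 0.19339691)·15900/2677 = 0.44975039.
Sum = 3.9643364.
SE = √(3.9643364) = 1.99.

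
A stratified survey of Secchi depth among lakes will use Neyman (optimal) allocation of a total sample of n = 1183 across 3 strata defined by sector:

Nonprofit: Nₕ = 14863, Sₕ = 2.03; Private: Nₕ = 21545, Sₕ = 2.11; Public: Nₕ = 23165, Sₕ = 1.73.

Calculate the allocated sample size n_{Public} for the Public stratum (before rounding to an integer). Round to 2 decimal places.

409.73

Neyman allocation: nₕ = n·NₕSₕ / Σⱼ NⱼSⱼ.
Σ NⱼSⱼ = 14863·2.03 + 21545·2.11 + 23165·1.73 = 115707.29.
n_{Public} = 1183·23165·1.73 / 115707.29 = 409.73.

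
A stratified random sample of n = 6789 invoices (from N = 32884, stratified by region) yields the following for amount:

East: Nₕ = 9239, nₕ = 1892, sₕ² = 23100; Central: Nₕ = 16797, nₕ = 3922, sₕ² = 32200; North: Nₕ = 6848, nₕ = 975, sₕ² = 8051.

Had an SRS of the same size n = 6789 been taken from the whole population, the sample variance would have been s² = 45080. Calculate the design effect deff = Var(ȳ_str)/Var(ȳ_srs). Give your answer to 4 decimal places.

Var(ȳ_str) = Σ Wₕ²(1−fₕ)sₕ²/nₕ with Wₕ = Nₕ/32884:
  East: (9239/32884)²·(1−1892/9239)·23100/1892 = 0.76640191
  Central: (16797/32884)²·(1−3922/16797)·32200/3922 = 1.6419426
  North: (6848/32884)²·(1−975/6848)·8051/975 = 0.30711405
  → Var(ȳ_str) = 2.7154586.
Var(ȳ_srs) = (1 − 6789/32884)·45080/6789 = 5.2692737.
deff = 2.7154586 / 5.2692737 = 0.5153.

0.5153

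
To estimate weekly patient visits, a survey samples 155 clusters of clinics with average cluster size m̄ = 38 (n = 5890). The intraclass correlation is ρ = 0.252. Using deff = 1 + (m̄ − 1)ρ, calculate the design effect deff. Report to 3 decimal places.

10.324

deff = 1 + (38 − 1)·0.252 = 1 + 9.324 = 10.324.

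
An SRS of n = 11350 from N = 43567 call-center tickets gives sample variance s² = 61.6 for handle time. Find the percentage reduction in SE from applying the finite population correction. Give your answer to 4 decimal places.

f = n/N = 11350/43567 = 0.26051828.
SE_no-fpc = √(s²/n) = 0.073670298; SE_fpc = √((1−f)s²/n) = 0.06335139.
Ratio = √(1−f) = 0.85993123. Reduction = 100·(1 − 0.85993123) = 14.0069%.

14.0069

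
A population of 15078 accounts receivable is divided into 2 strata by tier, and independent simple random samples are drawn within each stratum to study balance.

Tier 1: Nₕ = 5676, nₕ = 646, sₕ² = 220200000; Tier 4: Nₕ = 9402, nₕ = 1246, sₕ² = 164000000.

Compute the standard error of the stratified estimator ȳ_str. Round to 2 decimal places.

Var(ȳ_str) = Σₕ Wₕ²(1 − fₕ)sₕ²/nₕ with Wₕ = Nₕ/N, N = 15078.
Tier 1: Wₕ = 0.37644250; term = 0.37644250²·(1 − 0.11381254)·220200000/646 = 42806.3.
Tier 4: Wₕ = 0.62355750; term = 0.62355750²·(1 − 0.13252499)·164000000/1246 = 44395.177.
Sum = 87201.477.
SE = √(87201.477) = 295.30.

295.30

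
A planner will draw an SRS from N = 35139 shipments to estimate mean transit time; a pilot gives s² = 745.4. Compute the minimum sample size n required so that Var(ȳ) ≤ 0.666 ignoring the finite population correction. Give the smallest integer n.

1120

Without fpc, n₀ = s²/D = 745.4/0.666 = 1119.2192.
Rounding up, n = 1120.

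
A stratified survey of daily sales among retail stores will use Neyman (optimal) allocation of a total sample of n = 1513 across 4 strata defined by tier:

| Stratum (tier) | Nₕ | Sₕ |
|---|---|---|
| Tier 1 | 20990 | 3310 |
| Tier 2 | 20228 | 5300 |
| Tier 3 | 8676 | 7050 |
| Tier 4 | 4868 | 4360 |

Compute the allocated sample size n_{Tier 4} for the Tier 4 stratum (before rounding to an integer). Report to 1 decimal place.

124.0

Neyman allocation: nₕ = n·NₕSₕ / Σⱼ NⱼSⱼ.
Σ NⱼSⱼ = 20990·3310 + 20228·5300 + 8676·7050 + 4868·4360 = 2.5907558 × 10^8.
n_{Tier 4} = 1513·4868·4360 / (2.5907558 × 10^8) = 124.0.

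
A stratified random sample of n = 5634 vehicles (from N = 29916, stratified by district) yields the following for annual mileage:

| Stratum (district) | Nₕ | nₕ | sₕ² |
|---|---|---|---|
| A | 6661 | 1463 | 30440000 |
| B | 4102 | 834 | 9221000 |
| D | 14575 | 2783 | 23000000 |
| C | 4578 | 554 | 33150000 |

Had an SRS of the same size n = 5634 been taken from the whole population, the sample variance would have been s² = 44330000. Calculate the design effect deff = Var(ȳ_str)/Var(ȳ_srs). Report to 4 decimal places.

0.5933

Var(ȳ_str) = Σ Wₕ²(1−fₕ)sₕ²/nₕ with Wₕ = Nₕ/29916:
  A: (6661/29916)²·(1−1463/6661)·30440000/1463 = 804.95014
  B: (4102/29916)²·(1−834/4102)·9221000/834 = 165.6085
  D: (14575/29916)²·(1−2783/14575)·23000000/2783 = 1587.0975
  C: (4578/29916)²·(1−554/4578)·33150000/554 = 1231.6873
  → Var(ȳ_str) = 3789.3434.
Var(ȳ_srs) = (1 − 5634/29916)·44330000/5634 = 6386.4839.
deff = 3789.3434 / 6386.4839 = 0.5933.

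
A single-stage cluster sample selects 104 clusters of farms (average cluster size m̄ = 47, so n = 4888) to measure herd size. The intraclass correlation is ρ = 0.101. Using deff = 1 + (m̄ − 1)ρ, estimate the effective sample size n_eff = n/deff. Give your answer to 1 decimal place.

deff = 1 + (47 − 1)·0.101 = 1 + 4.646 = 5.646.
n_eff = 4888 / 5.646 = 865.7.

865.7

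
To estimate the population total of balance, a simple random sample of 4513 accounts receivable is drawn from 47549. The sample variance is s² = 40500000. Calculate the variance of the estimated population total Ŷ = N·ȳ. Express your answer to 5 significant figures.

Var(Ŷ) = N²·Var(ȳ) = N²·(1 − n/N)·s²/n.
f = 4513/47549 = 0.09491262; Var(ȳ) = 0.90508738·40500000/4513 = 8122.322.
Var(Ŷ) = 47549² · 8122.322 = 1.8363818 × 10^13.

1.8364 × 10^13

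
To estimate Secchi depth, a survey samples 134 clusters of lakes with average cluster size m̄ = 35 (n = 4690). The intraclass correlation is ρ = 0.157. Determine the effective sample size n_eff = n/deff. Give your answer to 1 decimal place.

740.0

deff = 1 + (35 − 1)·0.157 = 1 + 5.338 = 6.338.
n_eff = 4690 / 6.338 = 740.0.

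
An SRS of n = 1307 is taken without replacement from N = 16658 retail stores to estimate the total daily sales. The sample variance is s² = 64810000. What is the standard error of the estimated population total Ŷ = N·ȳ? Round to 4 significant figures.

Var(Ŷ) = N²·Var(ȳ) = N²·(1 − n/N)·s²/n.
f = 1307/16658 = 0.07846080; Var(ȳ) = 0.92153920·64810000/1307 = 45696.217.
Var(Ŷ) = 16658² · 45696.217 = 1.2680196 × 10^13.
SE(Ŷ) = √(1.2680196 × 10^13) = 3.561 × 10^6.

3.561 × 10^6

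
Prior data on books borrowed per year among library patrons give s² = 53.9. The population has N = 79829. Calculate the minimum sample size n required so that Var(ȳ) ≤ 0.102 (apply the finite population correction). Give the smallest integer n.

Without fpc, n₀ = s²/D = 53.9/0.102 = 528.4314.
With fpc, (1 − n/N)·s²/n ≤ D requires n ≥ n₀/(1 + n₀/N) = 528.4314/(1 + 528.4314/79829) = 524.9564.
Rounding up, n = 525.

525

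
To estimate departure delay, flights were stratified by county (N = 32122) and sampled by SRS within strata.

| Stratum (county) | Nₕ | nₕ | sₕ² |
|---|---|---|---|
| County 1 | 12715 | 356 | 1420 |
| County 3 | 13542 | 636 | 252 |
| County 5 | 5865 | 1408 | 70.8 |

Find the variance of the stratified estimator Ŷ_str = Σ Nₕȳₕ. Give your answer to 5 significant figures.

6.9738 × 10^8

Var(Ŷ_str) = Σₕ Nₕ²(1 − fₕ)sₕ²/nₕ.
County 1: 12715²·(1 − 356/12715)·1420/356 = 6.2681307 × 10^8.
County 3: 13542²·(1 − 636/13542)·252/636 = 6.92497 × 10^7.
County 5: 5865²·(1 − 1408/5865)·70.8/1408 = 1.3144415 × 10^6.
Sum = 6.9737721 × 10^8.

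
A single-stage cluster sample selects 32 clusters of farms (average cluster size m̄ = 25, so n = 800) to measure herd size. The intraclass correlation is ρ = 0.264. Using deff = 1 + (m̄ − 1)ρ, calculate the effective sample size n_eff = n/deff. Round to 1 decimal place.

deff = 1 + (25 − 1)·0.264 = 1 + 6.336 = 7.336.
n_eff = 800 / 7.336 = 109.1.

109.1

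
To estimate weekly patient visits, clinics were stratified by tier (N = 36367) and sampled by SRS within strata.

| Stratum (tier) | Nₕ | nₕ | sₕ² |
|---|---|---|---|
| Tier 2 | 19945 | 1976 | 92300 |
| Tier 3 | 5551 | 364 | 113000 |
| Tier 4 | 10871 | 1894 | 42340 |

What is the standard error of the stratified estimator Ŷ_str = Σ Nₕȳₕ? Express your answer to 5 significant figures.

166920

Var(Ŷ_str) = Σₕ Nₕ²(1 − fₕ)sₕ²/nₕ.
Tier 2: 19945²·(1 − 1976/19945)·92300/1976 = 1.6740665 × 10^10.
Tier 3: 5551²·(1 − 364/5551)·113000/364 = 8.9384978 × 10^9.
Tier 4: 10871²·(1 − 1894/10871)·42340/1894 = 2.1815823 × 10^9.
Sum = 2.7860745 × 10^10.
SE = √(2.7860745 × 10^10) = 166920.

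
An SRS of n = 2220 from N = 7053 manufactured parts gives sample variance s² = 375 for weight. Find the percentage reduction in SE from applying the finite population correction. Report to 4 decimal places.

17.2208

f = n/N = 2220/7053 = 0.31475968.
SE_no-fpc = √(s²/n) = 0.41099747; SE_fpc = √((1−f)s²/n) = 0.3402206.
Ratio = √(1−f) = 0.82779244. Reduction = 100·(1 − 0.82779244) = 17.2208%.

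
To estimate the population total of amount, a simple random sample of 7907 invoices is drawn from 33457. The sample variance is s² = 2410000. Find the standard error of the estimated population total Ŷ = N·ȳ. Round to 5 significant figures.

Var(Ŷ) = N²·Var(ȳ) = N²·(1 − n/N)·s²/n.
f = 7907/33457 = 0.23633320; Var(ȳ) = 0.76366680·2410000/7907 = 232.76046.
Var(Ŷ) = 33457² · 232.76046 = 2.6054527 × 10^11.
SE(Ŷ) = √(2.6054527 × 10^11) = 510440.

510440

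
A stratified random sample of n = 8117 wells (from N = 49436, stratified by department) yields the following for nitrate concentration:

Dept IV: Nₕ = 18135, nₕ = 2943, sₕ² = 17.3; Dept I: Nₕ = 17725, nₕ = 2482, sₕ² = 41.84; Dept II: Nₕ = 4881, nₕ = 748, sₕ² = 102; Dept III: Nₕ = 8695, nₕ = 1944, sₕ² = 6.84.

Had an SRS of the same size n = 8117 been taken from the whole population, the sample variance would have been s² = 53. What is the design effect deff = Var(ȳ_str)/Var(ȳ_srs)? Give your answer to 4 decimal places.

0.6847

Var(ȳ_str) = Σ Wₕ²(1−fₕ)sₕ²/nₕ with Wₕ = Nₕ/49436:
  Dept IV: (18135/49436)²·(1−2943/18135)·17.3/2943 = 6.6267671 × 10^-4
  Dept I: (17725/49436)²·(1−2482/17725)·41.84/2482 = 0.0018636311
  Dept II: (4881/49436)²·(1−748/4881)·102/748 = 0.0011256053
  Dept III: (8695/49436)²·(1−1944/8695)·6.84/1944 = 8.4510542 × 10^-5
  → Var(ȳ_str) = 0.0037364237.
Var(ȳ_srs) = (1 − 8117/49436)·53/8117 = 0.0054574128.
deff = 0.0037364237 / 0.0054574128 = 0.6847.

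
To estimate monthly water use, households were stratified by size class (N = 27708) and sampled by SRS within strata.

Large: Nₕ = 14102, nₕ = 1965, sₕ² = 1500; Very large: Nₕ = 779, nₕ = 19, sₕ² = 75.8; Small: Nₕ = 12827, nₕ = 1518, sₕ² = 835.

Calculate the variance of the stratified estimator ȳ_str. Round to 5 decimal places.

0.27719

Var(ȳ_str) = Σₕ Wₕ²(1 − fₕ)sₕ²/nₕ with Wₕ = Nₕ/N, N = 27708.
Large: Wₕ = 0.50895048; term = 0.50895048²·(1 − 0.13934194)·1500/1965 = 0.17018074.
Very large: Wₕ = 0.02811462; term = 0.02811462²·(1 − 0.02439024)·75.8/19 = 0.0030764956.
Small: Wₕ = 0.46293489; term = 0.46293489²·(1 − 0.11834412)·835/1518 = 0.10393304.
Sum = 0.27719028.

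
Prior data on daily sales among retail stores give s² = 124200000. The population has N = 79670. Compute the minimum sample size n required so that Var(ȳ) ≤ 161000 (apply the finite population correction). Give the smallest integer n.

765

Without fpc, n₀ = s²/D = 124200000/161000 = 771.4286.
With fpc, (1 − n/N)·s²/n ≤ D requires n ≥ n₀/(1 + n₀/N) = 771.4286/(1 + 771.4286/79670) = 764.0306.
Rounding up, n = 765.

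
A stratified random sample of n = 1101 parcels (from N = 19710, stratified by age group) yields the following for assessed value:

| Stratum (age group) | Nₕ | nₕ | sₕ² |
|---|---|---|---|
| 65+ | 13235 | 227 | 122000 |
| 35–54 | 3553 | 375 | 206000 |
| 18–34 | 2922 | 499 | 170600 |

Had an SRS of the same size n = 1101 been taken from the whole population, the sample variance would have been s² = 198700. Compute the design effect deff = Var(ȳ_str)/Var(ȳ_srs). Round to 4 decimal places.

Var(ȳ_str) = Σ Wₕ²(1−fₕ)sₕ²/nₕ with Wₕ = Nₕ/19710:
  65+: (13235/19710)²·(1−227/13235)·122000/227 = 238.17447
  35–54: (3553/19710)²·(1−375/3553)·206000/375 = 15.966576
  18–34: (2922/19710)²·(1−499/2922)·170600/499 = 6.2307289
  → Var(ȳ_str) = 260.37177.
Var(ȳ_srs) = (1 − 1101/19710)·198700/1101 = 170.39112.
deff = 260.37177 / 170.39112 = 1.5281.

1.5281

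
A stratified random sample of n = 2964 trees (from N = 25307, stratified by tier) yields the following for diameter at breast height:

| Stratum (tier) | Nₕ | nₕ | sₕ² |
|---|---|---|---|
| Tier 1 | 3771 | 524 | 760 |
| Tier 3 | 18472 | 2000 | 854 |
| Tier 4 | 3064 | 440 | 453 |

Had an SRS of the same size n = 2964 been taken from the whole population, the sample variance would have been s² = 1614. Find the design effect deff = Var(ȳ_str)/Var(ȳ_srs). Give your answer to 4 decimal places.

0.5065

Var(ȳ_str) = Σ Wₕ²(1−fₕ)sₕ²/nₕ with Wₕ = Nₕ/25307:
  Tier 1: (3771/25307)²·(1−524/3771)·760/524 = 0.027729357
  Tier 3: (18472/25307)²·(1−2000/18472)·854/2000 = 0.20286485
  Tier 4: (3064/25307)²·(1−440/3064)·453/440 = 0.01292459
  → Var(ȳ_str) = 0.2435188.
Var(ȳ_srs) = (1 − 2964/25307)·1614/2964 = 0.48075759.
deff = 0.2435188 / 0.48075759 = 0.5065.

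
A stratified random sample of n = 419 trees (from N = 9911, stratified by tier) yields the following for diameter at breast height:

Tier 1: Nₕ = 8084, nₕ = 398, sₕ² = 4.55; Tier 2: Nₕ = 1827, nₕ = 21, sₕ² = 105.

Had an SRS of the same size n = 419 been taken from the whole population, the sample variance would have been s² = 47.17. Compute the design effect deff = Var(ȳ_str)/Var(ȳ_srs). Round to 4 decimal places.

1.6248

Var(ȳ_str) = Σ Wₕ²(1−fₕ)sₕ²/nₕ with Wₕ = Nₕ/9911:
  Tier 1: (8084/9911)²·(1−398/8084)·4.55/398 = 0.0072313612
  Tier 2: (1827/9911)²·(1−21/1827)·105/21 = 0.16795438
  → Var(ȳ_str) = 0.17518574.
Var(ȳ_srs) = (1 − 419/9911)·47.17/419 = 0.10781821.
deff = 0.17518574 / 0.10781821 = 1.6248.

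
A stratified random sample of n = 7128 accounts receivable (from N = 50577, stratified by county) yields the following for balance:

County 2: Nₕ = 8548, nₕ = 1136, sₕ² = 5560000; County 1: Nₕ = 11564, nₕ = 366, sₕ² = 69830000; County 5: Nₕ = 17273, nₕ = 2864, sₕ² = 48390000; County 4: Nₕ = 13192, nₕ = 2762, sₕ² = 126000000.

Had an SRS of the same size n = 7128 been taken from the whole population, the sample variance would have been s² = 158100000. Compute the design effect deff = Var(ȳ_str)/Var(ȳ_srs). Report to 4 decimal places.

Var(ȳ_str) = Σ Wₕ²(1−fₕ)sₕ²/nₕ with Wₕ = Nₕ/50577:
  County 2: (8548/50577)²·(1−1136/8548)·5560000/1136 = 121.22446
  County 1: (11564/50577)²·(1−366/11564)·69830000/366 = 9658.3596
  County 5: (17273/50577)²·(1−2864/17273)·48390000/2864 = 1643.9102
  County 4: (13192/50577)²·(1−2762/13192)·126000000/2762 = 2453.7804
  → Var(ȳ_str) = 13877.275.
Var(ȳ_srs) = (1 − 7128/50577)·158100000/7128 = 19054.208.
deff = 13877.275 / 19054.208 = 0.7283.

0.7283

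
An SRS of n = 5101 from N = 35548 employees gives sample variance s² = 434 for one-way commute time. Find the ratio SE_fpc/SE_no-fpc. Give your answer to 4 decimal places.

f = n/N = 5101/35548 = 0.14349612.
SE_no-fpc = √(s²/n) = 0.29168709; SE_fpc = √((1−f)s²/n) = 0.26994909.
Ratio = √(1−f) = 0.92547495.

0.9255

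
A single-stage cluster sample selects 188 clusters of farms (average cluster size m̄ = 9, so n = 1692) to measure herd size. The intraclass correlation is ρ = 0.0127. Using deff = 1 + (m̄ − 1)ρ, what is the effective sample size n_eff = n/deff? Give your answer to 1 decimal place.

deff = 1 + (9 − 1)·0.0127 = 1 + 0.1016 = 1.1016.
n_eff = 1692 / 1.1016 = 1535.9.

1535.9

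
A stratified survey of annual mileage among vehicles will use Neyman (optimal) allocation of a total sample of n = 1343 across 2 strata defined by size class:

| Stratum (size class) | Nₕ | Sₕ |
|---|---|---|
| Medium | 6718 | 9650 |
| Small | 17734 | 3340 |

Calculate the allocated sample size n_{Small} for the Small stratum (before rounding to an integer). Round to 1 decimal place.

641.2

Neyman allocation: nₕ = n·NₕSₕ / Σⱼ NⱼSⱼ.
Σ NⱼSⱼ = 6718·9650 + 17734·3340 = 1.2406026 × 10^8.
n_{Small} = 1343·17734·3340 / (1.2406026 × 10^8) = 641.2.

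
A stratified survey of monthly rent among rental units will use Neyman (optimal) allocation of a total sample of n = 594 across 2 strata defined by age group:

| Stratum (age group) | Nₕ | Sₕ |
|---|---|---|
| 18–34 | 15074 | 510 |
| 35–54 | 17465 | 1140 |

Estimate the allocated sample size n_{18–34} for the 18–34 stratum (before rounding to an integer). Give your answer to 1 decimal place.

165.5

Neyman allocation: nₕ = n·NₕSₕ / Σⱼ NⱼSⱼ.
Σ NⱼSⱼ = 15074·510 + 17465·1140 = 2.759784 × 10^7.
n_{18–34} = 594·15074·510 / (2.759784 × 10^7) = 165.5.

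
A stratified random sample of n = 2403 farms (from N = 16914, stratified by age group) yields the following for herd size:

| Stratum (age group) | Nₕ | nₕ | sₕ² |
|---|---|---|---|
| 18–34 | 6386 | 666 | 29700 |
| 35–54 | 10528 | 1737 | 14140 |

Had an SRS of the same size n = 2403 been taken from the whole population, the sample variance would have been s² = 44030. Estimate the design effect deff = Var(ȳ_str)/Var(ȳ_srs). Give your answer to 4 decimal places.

Var(ȳ_str) = Σ Wₕ²(1−fₕ)sₕ²/nₕ with Wₕ = Nₕ/16914:
  18–34: (6386/16914)²·(1−666/6386)·29700/666 = 5.6939613
  35–54: (10528/16914)²·(1−1737/10528)·14140/1737 = 2.6335471
  → Var(ȳ_str) = 8.3275084.
Var(ȳ_srs) = (1 − 2403/16914)·44030/2403 = 15.719761.
deff = 8.3275084 / 15.719761 = 0.5297.

0.5297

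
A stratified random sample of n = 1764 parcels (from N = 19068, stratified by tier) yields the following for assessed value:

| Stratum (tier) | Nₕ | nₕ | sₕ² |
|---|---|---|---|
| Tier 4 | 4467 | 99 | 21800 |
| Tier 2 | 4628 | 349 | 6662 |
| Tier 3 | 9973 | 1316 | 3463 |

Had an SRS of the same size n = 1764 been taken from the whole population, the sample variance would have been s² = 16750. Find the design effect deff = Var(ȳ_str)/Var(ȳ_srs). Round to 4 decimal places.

1.5645

Var(ȳ_str) = Σ Wₕ²(1−fₕ)sₕ²/nₕ with Wₕ = Nₕ/19068:
  Tier 4: (4467/19068)²·(1−99/4467)·21800/99 = 11.817064
  Tier 2: (4628/19068)²·(1−349/4628)·6662/349 = 1.0396916
  Tier 3: (9973/19068)²·(1−1316/9973)·3463/1316 = 0.62485544
  → Var(ȳ_str) = 13.481611.
Var(ȳ_srs) = (1 − 1764/19068)·16750/1764 = 8.6170298.
deff = 13.481611 / 8.6170298 = 1.5645.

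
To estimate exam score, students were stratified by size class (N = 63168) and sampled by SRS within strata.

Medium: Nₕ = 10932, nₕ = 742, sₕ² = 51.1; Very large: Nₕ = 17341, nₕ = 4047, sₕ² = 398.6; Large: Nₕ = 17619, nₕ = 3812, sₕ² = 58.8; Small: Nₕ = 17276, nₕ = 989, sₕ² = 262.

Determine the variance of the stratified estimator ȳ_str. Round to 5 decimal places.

Var(ȳ_str) = Σₕ Wₕ²(1 − fₕ)sₕ²/nₕ with Wₕ = Nₕ/N, N = 63168.
Medium: Wₕ = 0.17306231; term = 0.17306231²·(1 − 0.06787413)·51.1/742 = 0.0019226337.
Very large: Wₕ = 0.27452191; term = 0.27452191²·(1 − 0.23337754)·398.6/4047 = 0.0056903588.
Large: Wₕ = 0.27892287; term = 0.27892287²·(1 − 0.21635734)·58.8/3812 = 9.4039597 × 10^-4.
Small: Wₕ = 0.27349291; term = 0.27349291²·(1 − 0.05724705)·262/989 = 0.018680781.
Sum = 0.027234169.

0.02723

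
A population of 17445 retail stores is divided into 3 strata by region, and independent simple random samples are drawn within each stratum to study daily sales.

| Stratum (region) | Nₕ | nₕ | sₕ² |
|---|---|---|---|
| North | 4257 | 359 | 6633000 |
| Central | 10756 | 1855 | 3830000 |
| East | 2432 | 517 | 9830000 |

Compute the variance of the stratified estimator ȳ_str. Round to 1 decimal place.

1947.9

Var(ȳ_str) = Σₕ Wₕ²(1 − fₕ)sₕ²/nₕ with Wₕ = Nₕ/N, N = 17445.
North: Wₕ = 0.24402408; term = 0.24402408²·(1 − 0.08433169)·6633000/359 = 1007.4398.
Central: Wₕ = 0.61656635; term = 0.61656635²·(1 − 0.17246188)·3830000/1855 = 649.53492.
East: Wₕ = 0.13940957; term = 0.13940957²·(1 − 0.21258224)·9830000/517 = 290.97346.
Sum = 1947.9482.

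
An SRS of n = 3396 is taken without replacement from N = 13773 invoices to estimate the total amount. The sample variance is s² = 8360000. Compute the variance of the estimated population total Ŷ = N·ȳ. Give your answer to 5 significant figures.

3.5183 × 10^11

Var(Ŷ) = N²·Var(ȳ) = N²·(1 − n/N)·s²/n.
f = 3396/13773 = 0.24656937; Var(ȳ) = 0.75343063·8360000/3396 = 1854.735.
Var(Ŷ) = 13773² · 1854.735 = 3.5183494 × 10^11.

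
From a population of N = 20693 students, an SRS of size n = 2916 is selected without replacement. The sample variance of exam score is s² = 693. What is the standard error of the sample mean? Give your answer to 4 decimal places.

0.4518

Under SRS without replacement, Var(ȳ) = (1 − f)·s²/n with f = n/N = 2916/20693 = 0.14091722.
Var(ȳ) = (1 − 0.14091722)·693/2916 = 0.85908278·0.23765432 = 0.20416474.
SE(ȳ) = √(0.20416474) = 0.4518.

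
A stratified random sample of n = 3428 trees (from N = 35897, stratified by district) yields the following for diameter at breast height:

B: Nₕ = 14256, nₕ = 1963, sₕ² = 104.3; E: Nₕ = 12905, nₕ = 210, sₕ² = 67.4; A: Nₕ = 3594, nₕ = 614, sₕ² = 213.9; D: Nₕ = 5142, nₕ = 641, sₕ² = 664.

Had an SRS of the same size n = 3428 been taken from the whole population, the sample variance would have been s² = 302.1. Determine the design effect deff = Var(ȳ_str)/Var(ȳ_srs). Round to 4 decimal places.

Var(ȳ_str) = Σ Wₕ²(1−fₕ)sₕ²/nₕ with Wₕ = Nₕ/35897:
  B: (14256/35897)²·(1−1963/14256)·104.3/1963 = 0.0072260883
  E: (12905/35897)²·(1−210/12905)·67.4/210 = 0.040805153
  A: (3594/35897)²·(1−614/3594)·213.9/614 = 0.0028954791
  D: (5142/35897)²·(1−641/5142)·664/641 = 0.018605221
  → Var(ȳ_str) = 0.069531941.
Var(ȳ_srs) = (1 − 3428/35897)·302.1/3428 = 0.079711443.
deff = 0.069531941 / 0.079711443 = 0.8723.

0.8723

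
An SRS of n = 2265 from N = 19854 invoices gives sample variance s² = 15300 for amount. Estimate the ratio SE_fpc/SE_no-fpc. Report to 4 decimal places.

f = n/N = 2265/19854 = 0.11408280.
SE_no-fpc = √(s²/n) = 2.5990319; SE_fpc = √((1−f)s²/n) = 2.4462913.
Ratio = √(1−f) = 0.94123174.

0.9412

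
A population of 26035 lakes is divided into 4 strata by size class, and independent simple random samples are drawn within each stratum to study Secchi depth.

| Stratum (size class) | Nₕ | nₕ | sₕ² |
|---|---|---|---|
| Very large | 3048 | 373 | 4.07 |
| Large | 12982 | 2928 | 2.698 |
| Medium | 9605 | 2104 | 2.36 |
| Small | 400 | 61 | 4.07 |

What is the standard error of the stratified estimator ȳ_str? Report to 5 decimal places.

Var(ȳ_str) = Σₕ Wₕ²(1 − fₕ)sₕ²/nₕ with Wₕ = Nₕ/N, N = 26035.
Very large: Wₕ = 0.11707317; term = 0.11707317²·(1 − 0.12237533)·4.07/373 = 1.3125298 × 10^-4.
Large: Wₕ = 0.49863645; term = 0.49863645²·(1 − 0.22554306)·2.698/2928 = 1.7743374 × 10^-4.
Medium: Wₕ = 0.36892645; term = 0.36892645²·(1 − 0.21905258)·2.36/2104 = 1.1922508 × 10^-4.
Small: Wₕ = 0.01536393; term = 0.01536393²·(1 − 0.15250000)·4.07/61 = 1.3347782 × 10^-5.
Sum = 4.4125958 × 10^-4.
SE = √(4.4125958 × 10^-4) = 0.02101.

0.02101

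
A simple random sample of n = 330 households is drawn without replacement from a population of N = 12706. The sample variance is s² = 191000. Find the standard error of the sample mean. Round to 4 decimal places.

23.7435

Under SRS without replacement, Var(ȳ) = (1 − f)·s²/n with f = n/N = 330/12706 = 0.02597198.
Var(ȳ) = (1 − 0.02597198)·191000/330 = 0.97402802·578.78788 = 563.75561.
SE(ȳ) = √(563.75561) = 23.7435.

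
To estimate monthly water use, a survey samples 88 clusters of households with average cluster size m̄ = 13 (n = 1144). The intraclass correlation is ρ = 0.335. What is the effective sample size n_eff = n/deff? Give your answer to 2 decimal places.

deff = 1 + (13 − 1)·0.335 = 1 + 4.02 = 5.02.
n_eff = 1144 / 5.02 = 227.89.

227.89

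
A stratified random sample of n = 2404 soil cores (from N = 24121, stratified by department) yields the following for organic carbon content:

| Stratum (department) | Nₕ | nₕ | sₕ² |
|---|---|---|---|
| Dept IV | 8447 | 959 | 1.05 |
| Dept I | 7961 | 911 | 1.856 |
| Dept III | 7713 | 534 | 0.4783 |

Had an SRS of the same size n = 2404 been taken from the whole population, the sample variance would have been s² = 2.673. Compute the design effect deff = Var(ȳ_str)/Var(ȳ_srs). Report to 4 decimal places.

0.4004

Var(ȳ_str) = Σ Wₕ²(1−fₕ)sₕ²/nₕ with Wₕ = Nₕ/24121:
  Dept IV: (8447/24121)²·(1−959/8447)·1.05/959 = 1.190278 × 10^-4
  Dept I: (7961/24121)²·(1−911/7961)·1.856/911 = 1.9652858 × 10^-4
  Dept III: (7713/24121)²·(1−534/7713)·0.4783/534 = 8.5242424 × 10^-5
  → Var(ȳ_str) = 4.007988 × 10^-4.
Var(ȳ_srs) = (1 − 2404/24121)·2.673/2404 = 0.0010010805.
deff = (4.007988 × 10^-4) / 0.0010010805 = 0.4004.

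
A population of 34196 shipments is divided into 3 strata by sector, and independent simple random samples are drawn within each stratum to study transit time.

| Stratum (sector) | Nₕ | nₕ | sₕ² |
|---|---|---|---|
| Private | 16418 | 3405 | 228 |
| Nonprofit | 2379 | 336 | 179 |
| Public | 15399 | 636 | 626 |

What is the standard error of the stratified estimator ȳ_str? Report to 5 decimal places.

Var(ȳ_str) = Σₕ Wₕ²(1 − fₕ)sₕ²/nₕ with Wₕ = Nₕ/N, N = 34196.
Private: Wₕ = 0.48011463; term = 0.48011463²·(1 − 0.20739432)·228/3405 = 0.012233896.
Nonprofit: Wₕ = 0.06956954; term = 0.06956954²·(1 − 0.14123581)·179/336 = 0.0022142464.
Public: Wₕ = 0.45031583; term = 0.45031583²·(1 − 0.04130138)·626/636 = 0.19135232.
Sum = 0.20580046.
SE = √(0.20580046) = 0.45365.

0.45365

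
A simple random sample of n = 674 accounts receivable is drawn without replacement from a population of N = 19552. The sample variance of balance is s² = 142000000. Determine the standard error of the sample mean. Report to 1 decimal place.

451.0

Under SRS without replacement, Var(ȳ) = (1 − f)·s²/n with f = n/N = 674/19552 = 0.03447218.
Var(ȳ) = (1 − 0.03447218)·142000000/674 = 0.96552782·210682.49 = 203419.81.
SE(ȳ) = √(203419.81) = 451.0.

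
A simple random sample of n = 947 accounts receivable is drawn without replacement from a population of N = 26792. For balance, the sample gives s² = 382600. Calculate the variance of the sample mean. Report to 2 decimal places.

389.73

Under SRS without replacement, Var(ȳ) = (1 − f)·s²/n with f = n/N = 947/26792 = 0.03534637.
Var(ȳ) = (1 − 0.03534637)·382600/947 = 0.96465363·404.01267 = 389.73229.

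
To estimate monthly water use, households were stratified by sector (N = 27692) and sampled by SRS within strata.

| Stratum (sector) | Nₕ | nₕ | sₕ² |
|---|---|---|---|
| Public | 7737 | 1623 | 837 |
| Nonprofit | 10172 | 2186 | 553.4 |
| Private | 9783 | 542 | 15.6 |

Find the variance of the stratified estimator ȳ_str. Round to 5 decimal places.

0.06202

Var(ȳ_str) = Σₕ Wₕ²(1 − fₕ)sₕ²/nₕ with Wₕ = Nₕ/N, N = 27692.
Public: Wₕ = 0.27939477; term = 0.27939477²·(1 − 0.20977123)·837/1623 = 0.031812392.
Nonprofit: Wₕ = 0.36732630; term = 0.36732630²·(1 − 0.21490366)·553.4/2186 = 0.026817359.
Private: Wₕ = 0.35327893; term = 0.35327893²·(1 − 0.05540223)·15.6/542 = 0.0033931862.
Sum = 0.062022937.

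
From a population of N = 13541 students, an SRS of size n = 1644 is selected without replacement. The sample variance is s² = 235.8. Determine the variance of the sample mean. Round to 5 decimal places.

Under SRS without replacement, Var(ȳ) = (1 − f)·s²/n with f = n/N = 1644/13541 = 0.12140905.
Var(ȳ) = (1 − 0.12140905)·235.8/1644 = 0.87859095·0.14343066 = 0.12601688.

0.12602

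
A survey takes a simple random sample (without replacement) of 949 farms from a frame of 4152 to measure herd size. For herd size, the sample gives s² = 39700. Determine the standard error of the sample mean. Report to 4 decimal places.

Under SRS without replacement, Var(ȳ) = (1 − f)·s²/n with f = n/N = 949/4152 = 0.22856455.
Var(ȳ) = (1 − 0.22856455)·39700/949 = 0.77143545·41.833509 = 32.271852.
SE(ȳ) = √(32.271852) = 5.6808.

5.6808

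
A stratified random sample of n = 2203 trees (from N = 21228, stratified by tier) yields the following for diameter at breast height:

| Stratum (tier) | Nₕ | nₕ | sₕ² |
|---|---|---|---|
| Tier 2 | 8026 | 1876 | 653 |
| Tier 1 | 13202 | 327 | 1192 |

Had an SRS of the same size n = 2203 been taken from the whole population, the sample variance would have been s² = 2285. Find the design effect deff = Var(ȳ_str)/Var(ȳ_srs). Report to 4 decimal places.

1.5202

Var(ȳ_str) = Σ Wₕ²(1−fₕ)sₕ²/nₕ with Wₕ = Nₕ/21228:
  Tier 2: (8026/21228)²·(1−1876/8026)·653/1876 = 0.038127336
  Tier 1: (13202/21228)²·(1−327/13202)·1192/327 = 1.3749829
  → Var(ȳ_str) = 1.4131102.
Var(ȳ_srs) = (1 − 2203/21228)·2285/2203 = 0.92958112.
deff = 1.4131102 / 0.92958112 = 1.5202.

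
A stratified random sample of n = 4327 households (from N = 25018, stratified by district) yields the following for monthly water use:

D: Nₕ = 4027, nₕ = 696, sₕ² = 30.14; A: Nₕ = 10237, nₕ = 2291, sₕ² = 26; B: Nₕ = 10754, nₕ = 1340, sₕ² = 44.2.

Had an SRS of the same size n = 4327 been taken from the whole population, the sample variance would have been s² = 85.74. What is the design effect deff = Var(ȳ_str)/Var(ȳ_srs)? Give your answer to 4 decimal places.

Var(ȳ_str) = Σ Wₕ²(1−fₕ)sₕ²/nₕ with Wₕ = Nₕ/25018:
  D: (4027/25018)²·(1−696/4027)·30.14/696 = 9.2807932 × 10^-4
  A: (10237/25018)²·(1−2291/10237)·26/2291 = 0.001474906
  B: (10754/25018)²·(1−1340/10754)·44.2/1340 = 0.0053352715
  → Var(ȳ_str) = 0.0077382568.
Var(ȳ_srs) = (1 − 4327/25018)·85.74/4327 = 0.016387982.
deff = 0.0077382568 / 0.016387982 = 0.4722.

0.4722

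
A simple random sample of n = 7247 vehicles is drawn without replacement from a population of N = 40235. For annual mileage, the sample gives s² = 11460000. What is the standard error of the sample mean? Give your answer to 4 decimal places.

Under SRS without replacement, Var(ȳ) = (1 − f)·s²/n with f = n/N = 7247/40235 = 0.18011681.
Var(ȳ) = (1 − 0.18011681)·11460000/7247 = 0.81988319·1581.344 = 1296.5174.
SE(ȳ) = √(1296.5174) = 36.0072.

36.0072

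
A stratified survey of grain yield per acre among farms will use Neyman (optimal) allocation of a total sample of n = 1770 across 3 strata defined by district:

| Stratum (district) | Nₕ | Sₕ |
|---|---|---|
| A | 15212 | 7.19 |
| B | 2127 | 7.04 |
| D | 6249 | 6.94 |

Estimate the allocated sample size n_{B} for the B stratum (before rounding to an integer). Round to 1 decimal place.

158.0

Neyman allocation: nₕ = n·NₕSₕ / Σⱼ NⱼSⱼ.
Σ NⱼSⱼ = 15212·7.19 + 2127·7.04 + 6249·6.94 = 167716.42.
n_{B} = 1770·2127·7.04 / 167716.42 = 158.0.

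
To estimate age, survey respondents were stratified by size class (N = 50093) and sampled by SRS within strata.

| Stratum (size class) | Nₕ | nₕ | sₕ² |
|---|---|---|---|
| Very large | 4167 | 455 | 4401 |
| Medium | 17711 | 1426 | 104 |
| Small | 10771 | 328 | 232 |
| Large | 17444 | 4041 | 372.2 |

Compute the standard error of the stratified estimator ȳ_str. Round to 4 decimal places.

Var(ȳ_str) = Σₕ Wₕ²(1 − fₕ)sₕ²/nₕ with Wₕ = Nₕ/N, N = 50093.
Very large: Wₕ = 0.08318528; term = 0.08318528²·(1 − 0.10919126)·4401/455 = 0.059623485.
Medium: Wₕ = 0.35356237; term = 0.35356237²·(1 − 0.08051493)·104/1426 = 0.0083828284.
Small: Wₕ = 0.21502006; term = 0.21502006²·(1 − 0.03045214)·232/328 = 0.031705993.
Large: Wₕ = 0.34823229; term = 0.34823229²·(1 − 0.23165558)·372.2/4041 = 0.0085818621.
Sum = 0.10829417.
SE = √(0.10829417) = 0.3291.

0.3291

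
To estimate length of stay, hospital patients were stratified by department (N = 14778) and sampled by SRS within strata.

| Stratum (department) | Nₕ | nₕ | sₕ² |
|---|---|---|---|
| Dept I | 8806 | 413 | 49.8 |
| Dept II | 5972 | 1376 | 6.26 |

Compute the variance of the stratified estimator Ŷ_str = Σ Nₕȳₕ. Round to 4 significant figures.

9.037 × 10^6

Var(Ŷ_str) = Σₕ Nₕ²(1 − fₕ)sₕ²/nₕ.
Dept I: 8806²·(1 − 413/8806)·49.8/413 = 8.9120004 × 10^6.
Dept II: 5972²·(1 − 1376/5972)·6.26/1376 = 124869.31.
Sum = 9.0368697 × 10^6.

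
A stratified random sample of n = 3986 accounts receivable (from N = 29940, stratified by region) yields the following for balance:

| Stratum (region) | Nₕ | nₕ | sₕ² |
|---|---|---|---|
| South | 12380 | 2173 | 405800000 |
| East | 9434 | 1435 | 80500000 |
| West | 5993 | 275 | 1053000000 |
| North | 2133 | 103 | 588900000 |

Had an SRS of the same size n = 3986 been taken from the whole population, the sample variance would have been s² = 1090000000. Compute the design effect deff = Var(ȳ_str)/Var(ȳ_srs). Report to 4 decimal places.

0.8650

Var(ȳ_str) = Σ Wₕ²(1−fₕ)sₕ²/nₕ with Wₕ = Nₕ/29940:
  South: (12380/29940)²·(1−2173/12380)·405800000/2173 = 26324.946
  East: (9434/29940)²·(1−1435/9434)·80500000/1435 = 4722.4999
  West: (5993/29940)²·(1−275/5993)·1053000000/275 = 146379.59
  North: (2133/29940)²·(1−103/2133)·588900000/103 = 27617.708
  → Var(ȳ_str) = 205044.74.
Var(ȳ_srs) = (1 − 3986/29940)·1090000000/3986 = 237050.95.
deff = 205044.74 / 237050.95 = 0.8650.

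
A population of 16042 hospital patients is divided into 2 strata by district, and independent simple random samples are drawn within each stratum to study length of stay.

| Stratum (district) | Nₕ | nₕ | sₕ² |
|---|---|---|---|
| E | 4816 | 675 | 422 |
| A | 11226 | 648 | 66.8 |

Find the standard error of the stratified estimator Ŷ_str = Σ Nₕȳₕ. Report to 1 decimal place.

Var(Ŷ_str) = Σₕ Nₕ²(1 − fₕ)sₕ²/nₕ.
E: 4816²·(1 − 675/4816)·422/675 = 1.2468103 × 10^7.
A: 11226²·(1 − 648/11226)·66.8/648 = 1.2241371 × 10^7.
Sum = 2.4709474 × 10^7.
SE = √(2.4709474 × 10^7) = 4970.9.

4970.9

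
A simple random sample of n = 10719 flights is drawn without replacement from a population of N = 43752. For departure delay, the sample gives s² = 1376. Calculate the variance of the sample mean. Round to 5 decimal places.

0.09692

Under SRS without replacement, Var(ȳ) = (1 − f)·s²/n with f = n/N = 10719/43752 = 0.24499451.
Var(ȳ) = (1 − 0.24499451)·1376/10719 = 0.75500549·0.12837018 = 0.096920193.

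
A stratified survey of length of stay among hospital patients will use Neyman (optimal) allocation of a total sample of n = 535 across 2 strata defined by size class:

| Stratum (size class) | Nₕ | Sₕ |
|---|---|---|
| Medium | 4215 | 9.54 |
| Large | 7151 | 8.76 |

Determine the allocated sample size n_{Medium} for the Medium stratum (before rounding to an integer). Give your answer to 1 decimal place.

209.2

Neyman allocation: nₕ = n·NₕSₕ / Σⱼ NⱼSⱼ.
Σ NⱼSⱼ = 4215·9.54 + 7151·8.76 = 102853.86.
n_{Medium} = 535·4215·9.54 / 102853.86 = 209.2.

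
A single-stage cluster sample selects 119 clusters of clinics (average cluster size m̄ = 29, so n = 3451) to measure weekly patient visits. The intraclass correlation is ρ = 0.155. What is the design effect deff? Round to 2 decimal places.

deff = 1 + (29 − 1)·0.155 = 1 + 4.34 = 5.34.

5.34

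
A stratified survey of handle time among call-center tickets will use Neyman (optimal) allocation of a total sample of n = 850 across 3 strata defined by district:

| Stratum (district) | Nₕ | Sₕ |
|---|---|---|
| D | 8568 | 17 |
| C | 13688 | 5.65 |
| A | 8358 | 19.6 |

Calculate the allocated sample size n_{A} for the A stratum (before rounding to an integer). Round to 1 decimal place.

Neyman allocation: nₕ = n·NₕSₕ / Σⱼ NⱼSⱼ.
Σ NⱼSⱼ = 8568·17 + 13688·5.65 + 8358·19.6 = 386810.
n_{A} = 850·8358·19.6 / 386810 = 360.0.

360.0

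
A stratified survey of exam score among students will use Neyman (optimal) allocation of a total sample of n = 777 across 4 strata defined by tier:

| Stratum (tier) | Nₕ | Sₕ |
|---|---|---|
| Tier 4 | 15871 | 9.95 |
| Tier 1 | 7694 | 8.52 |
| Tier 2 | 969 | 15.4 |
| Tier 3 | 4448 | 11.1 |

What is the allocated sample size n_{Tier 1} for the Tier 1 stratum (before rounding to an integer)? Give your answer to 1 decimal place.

177.0

Neyman allocation: nₕ = n·NₕSₕ / Σⱼ NⱼSⱼ.
Σ NⱼSⱼ = 15871·9.95 + 7694·8.52 + 969·15.4 + 4448·11.1 = 287764.73.
n_{Tier 1} = 777·7694·8.52 / 287764.73 = 177.0.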